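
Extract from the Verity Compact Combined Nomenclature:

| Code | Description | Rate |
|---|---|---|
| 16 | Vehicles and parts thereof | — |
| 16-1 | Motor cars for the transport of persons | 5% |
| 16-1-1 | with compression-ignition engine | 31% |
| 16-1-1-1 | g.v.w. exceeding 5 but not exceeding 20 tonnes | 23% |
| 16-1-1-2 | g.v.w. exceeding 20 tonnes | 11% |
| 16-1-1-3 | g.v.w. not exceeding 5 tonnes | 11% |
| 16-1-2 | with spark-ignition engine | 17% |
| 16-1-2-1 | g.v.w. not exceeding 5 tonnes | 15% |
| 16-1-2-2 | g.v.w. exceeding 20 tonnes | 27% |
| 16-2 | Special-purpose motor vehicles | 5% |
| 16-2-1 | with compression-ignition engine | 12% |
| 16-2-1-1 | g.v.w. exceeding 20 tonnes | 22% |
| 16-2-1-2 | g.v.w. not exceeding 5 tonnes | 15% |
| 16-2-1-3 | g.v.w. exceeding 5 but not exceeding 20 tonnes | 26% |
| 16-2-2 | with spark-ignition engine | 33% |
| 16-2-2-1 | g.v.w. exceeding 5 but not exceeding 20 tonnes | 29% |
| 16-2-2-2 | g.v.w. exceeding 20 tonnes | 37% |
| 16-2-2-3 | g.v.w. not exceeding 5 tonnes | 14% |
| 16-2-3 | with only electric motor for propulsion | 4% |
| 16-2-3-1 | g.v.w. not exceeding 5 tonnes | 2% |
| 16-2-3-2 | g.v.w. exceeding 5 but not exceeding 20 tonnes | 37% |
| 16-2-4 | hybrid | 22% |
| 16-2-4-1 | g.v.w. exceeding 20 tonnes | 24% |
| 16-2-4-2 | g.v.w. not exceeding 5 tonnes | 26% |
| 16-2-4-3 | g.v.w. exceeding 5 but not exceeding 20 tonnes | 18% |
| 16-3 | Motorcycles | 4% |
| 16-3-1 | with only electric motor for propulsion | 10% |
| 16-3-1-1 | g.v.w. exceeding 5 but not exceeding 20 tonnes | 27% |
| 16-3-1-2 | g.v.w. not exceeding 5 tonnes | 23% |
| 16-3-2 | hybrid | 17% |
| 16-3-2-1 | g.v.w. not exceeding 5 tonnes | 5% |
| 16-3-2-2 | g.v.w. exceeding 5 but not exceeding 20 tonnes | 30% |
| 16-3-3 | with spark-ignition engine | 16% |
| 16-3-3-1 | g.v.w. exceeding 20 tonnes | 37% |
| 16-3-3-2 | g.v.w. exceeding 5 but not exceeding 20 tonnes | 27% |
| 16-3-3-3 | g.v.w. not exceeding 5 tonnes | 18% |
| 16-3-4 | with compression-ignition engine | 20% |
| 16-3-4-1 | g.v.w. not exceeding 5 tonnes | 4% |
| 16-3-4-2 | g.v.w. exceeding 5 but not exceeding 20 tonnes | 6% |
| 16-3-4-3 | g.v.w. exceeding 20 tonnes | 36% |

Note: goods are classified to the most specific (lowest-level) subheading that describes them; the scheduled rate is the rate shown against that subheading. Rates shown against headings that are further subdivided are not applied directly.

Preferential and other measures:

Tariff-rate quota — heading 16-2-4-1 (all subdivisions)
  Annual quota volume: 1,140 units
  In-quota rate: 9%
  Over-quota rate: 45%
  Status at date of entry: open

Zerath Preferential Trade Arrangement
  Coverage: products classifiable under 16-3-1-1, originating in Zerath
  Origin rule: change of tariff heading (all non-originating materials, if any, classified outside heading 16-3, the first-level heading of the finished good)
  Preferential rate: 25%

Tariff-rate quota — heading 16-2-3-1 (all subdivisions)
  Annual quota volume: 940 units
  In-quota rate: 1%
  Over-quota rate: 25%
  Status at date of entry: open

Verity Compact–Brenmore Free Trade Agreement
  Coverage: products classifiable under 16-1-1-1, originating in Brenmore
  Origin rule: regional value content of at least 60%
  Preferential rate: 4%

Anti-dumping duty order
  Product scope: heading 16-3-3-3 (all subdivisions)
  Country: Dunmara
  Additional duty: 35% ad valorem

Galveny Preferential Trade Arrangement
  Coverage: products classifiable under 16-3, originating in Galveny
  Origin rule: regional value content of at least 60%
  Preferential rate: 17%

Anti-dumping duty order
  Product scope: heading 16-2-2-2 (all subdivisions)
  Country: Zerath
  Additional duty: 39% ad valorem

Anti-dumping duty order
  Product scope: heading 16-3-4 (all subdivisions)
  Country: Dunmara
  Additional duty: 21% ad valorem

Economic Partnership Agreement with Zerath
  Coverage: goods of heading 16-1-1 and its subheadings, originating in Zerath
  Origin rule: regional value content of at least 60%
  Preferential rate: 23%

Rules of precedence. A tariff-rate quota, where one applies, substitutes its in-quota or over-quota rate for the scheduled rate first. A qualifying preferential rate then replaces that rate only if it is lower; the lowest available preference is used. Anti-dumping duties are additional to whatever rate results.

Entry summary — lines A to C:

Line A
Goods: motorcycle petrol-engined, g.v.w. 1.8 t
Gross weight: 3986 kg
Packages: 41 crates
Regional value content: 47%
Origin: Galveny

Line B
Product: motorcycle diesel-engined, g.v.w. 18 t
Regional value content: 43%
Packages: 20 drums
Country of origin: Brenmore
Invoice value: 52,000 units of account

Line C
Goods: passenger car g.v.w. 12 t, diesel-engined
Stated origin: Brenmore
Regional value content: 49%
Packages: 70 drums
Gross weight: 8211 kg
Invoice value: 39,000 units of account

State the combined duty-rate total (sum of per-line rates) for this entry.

Line A: motorcycle → 16-3; petrol-engined → 16-3-3; g.v.w. 1.8 t → 16-3-3-3. Scheduled 18%. Galveny agreement on 16-3: RVC < 60%. → 18%.
Line B: motorcycle → 16-3; diesel-engined → 16-3-4; g.v.w. 18 t → 16-3-4-2. Scheduled 6%. Brenmore agreement on 16-1-1-1: 16-3-4-2 not covered. → 6%.
Line C: passenger car → 16-1; diesel-engined → 16-1-1; g.v.w. 12 t → 16-1-1-1. Scheduled 23%. Brenmore agreement on 16-1-1-1: RVC < 60%. → 23%.
Sum: 18% + 6% + 23% = 47%.

47%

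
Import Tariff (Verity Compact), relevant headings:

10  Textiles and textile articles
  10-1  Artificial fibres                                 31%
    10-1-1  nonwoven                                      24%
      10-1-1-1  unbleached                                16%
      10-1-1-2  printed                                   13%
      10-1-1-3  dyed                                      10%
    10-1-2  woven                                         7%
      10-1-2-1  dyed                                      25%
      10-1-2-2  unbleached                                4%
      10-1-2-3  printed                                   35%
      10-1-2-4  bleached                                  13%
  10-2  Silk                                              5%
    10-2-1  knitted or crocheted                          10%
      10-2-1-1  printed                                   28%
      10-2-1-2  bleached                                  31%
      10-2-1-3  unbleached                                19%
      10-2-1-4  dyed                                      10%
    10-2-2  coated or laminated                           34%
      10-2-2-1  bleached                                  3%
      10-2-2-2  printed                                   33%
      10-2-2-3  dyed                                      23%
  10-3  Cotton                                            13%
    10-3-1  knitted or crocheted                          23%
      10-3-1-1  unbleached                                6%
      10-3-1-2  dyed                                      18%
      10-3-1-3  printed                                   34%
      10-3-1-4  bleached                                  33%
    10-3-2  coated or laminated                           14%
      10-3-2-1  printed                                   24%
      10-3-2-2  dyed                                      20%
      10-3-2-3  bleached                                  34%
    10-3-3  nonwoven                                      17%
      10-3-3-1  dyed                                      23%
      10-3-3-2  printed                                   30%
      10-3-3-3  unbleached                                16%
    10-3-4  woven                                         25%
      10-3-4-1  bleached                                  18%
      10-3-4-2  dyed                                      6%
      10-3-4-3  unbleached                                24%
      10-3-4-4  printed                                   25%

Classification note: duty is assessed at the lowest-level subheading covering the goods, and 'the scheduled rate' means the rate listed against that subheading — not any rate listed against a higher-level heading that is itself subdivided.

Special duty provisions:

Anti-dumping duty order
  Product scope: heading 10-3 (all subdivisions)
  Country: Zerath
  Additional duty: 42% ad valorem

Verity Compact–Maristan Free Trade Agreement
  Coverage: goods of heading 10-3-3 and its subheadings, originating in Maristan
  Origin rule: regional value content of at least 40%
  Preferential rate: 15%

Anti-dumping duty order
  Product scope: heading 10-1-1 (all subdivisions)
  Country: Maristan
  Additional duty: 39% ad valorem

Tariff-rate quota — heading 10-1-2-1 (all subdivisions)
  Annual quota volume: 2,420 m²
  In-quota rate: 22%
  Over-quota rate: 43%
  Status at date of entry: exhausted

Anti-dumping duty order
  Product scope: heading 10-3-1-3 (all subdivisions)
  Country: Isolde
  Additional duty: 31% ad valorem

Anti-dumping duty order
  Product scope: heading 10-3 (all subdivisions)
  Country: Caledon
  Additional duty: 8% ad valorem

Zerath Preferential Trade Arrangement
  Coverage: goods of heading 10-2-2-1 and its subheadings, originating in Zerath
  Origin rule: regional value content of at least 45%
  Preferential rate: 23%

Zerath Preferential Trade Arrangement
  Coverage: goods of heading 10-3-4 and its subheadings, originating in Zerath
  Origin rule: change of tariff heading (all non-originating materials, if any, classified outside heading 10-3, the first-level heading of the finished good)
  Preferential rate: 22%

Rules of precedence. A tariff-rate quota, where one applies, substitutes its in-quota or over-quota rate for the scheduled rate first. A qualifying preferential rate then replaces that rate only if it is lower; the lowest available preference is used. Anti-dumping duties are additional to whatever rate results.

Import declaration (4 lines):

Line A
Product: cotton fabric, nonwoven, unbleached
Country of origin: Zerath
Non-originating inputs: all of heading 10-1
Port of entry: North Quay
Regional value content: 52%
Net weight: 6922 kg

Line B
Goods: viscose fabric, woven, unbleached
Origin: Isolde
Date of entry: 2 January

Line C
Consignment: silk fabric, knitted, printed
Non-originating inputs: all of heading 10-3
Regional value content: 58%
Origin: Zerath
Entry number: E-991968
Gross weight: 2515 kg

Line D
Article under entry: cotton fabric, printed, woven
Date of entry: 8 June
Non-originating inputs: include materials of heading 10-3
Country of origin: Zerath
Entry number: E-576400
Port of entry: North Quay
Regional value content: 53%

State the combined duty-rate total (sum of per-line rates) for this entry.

157%

Line A: cotton → 10-3; nonwoven → 10-3-3; unbleached → 10-3-3-3. Scheduled 16%. Zerath agreement on 10-2-2-1: 10-3-3-3 not covered; Zerath agreement on 10-3-4: 10-3-3-3 not covered; anti-dumping (Zerath, 10-3): +42%; total 16% + 42% = 58%. → 58%.
Line B: viscose → 10-1; woven → 10-1-2; unbleached → 10-1-2-2. Scheduled 4%. No special measure applies. → 4%.
Line C: silk → 10-2; knitted → 10-2-1; printed → 10-2-1-1. Scheduled 28%. Zerath agreement on 10-2-2-1: 10-2-1-1 not covered; Zerath agreement on 10-3-4: 10-2-1-1 not covered. → 28%.
Line D: cotton → 10-3; woven → 10-3-4; printed → 10-3-4-4. Scheduled 25%. Zerath agreement on 10-2-2-1: 10-3-4-4 not covered; Zerath agreement on 10-3-4: CTH not met; anti-dumping (Zerath, 10-3): +42%; total 25% + 42% = 67%. → 67%.
Sum: 58% + 4% + 28% + 67% = 157%.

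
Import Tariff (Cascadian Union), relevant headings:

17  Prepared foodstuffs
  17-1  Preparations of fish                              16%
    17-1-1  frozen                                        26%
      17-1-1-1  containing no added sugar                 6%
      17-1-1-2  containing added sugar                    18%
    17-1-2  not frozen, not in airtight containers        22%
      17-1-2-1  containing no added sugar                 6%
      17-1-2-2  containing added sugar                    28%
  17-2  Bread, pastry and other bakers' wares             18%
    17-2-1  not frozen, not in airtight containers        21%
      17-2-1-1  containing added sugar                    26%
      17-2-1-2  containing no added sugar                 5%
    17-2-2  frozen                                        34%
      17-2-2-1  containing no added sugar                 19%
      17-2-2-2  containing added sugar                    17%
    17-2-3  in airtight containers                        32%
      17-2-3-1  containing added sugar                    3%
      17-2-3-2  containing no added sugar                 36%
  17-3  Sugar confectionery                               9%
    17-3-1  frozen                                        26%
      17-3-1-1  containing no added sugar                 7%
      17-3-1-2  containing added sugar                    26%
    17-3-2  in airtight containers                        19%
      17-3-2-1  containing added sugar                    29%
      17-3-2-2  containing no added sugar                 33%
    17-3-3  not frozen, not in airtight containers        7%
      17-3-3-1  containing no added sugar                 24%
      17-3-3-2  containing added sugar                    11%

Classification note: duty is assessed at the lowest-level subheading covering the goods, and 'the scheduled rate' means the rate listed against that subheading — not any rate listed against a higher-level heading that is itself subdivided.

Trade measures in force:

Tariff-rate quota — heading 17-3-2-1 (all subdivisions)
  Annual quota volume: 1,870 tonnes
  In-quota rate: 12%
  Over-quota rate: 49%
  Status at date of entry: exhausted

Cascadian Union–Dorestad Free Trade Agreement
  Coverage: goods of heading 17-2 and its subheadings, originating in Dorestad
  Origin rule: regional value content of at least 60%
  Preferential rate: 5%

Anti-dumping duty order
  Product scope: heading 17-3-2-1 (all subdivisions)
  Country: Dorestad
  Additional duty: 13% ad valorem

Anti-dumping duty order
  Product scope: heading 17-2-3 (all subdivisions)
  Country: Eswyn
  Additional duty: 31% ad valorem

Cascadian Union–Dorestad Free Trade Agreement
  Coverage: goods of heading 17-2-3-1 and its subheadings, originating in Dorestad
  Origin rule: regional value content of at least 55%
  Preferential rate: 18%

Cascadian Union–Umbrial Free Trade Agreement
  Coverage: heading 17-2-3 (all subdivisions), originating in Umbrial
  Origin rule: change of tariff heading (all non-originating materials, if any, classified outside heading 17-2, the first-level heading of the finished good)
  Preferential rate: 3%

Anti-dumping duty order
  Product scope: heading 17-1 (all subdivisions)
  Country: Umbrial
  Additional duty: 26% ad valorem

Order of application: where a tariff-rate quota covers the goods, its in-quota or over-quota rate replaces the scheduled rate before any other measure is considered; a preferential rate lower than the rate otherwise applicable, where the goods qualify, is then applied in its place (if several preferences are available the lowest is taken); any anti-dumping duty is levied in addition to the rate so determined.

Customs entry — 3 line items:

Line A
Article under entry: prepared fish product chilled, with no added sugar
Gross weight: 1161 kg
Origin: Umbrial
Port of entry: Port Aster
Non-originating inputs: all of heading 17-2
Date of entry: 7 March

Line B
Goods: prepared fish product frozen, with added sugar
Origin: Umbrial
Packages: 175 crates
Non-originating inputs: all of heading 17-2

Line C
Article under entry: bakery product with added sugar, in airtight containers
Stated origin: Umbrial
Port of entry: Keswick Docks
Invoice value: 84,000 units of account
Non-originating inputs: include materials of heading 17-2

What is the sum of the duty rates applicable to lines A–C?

Line A: prepared fish product → 17-1; chilled → 17-1-2; with no added sugar → 17-1-2-1. Scheduled 6%. Umbrial agreement on 17-2-3: 17-1-2-1 not covered; anti-dumping (Umbrial, 17-1): +26%; total 6% + 26% = 32%. → 32%.
Line B: prepared fish product → 17-1; frozen → 17-1-1; with added sugar → 17-1-1-2. Scheduled 18%. Umbrial agreement on 17-2-3: 17-1-1-2 not covered; anti-dumping (Umbrial, 17-1): +26%; total 18% + 26% = 44%. → 44%.
Line C: bakery product → 17-2; in airtight containers → 17-2-3; with added sugar → 17-2-3-1. Scheduled 3%. Umbrial agreement on 17-2-3: CTH not met. → 3%.
Sum: 32% + 44% + 3% = 79%.

79%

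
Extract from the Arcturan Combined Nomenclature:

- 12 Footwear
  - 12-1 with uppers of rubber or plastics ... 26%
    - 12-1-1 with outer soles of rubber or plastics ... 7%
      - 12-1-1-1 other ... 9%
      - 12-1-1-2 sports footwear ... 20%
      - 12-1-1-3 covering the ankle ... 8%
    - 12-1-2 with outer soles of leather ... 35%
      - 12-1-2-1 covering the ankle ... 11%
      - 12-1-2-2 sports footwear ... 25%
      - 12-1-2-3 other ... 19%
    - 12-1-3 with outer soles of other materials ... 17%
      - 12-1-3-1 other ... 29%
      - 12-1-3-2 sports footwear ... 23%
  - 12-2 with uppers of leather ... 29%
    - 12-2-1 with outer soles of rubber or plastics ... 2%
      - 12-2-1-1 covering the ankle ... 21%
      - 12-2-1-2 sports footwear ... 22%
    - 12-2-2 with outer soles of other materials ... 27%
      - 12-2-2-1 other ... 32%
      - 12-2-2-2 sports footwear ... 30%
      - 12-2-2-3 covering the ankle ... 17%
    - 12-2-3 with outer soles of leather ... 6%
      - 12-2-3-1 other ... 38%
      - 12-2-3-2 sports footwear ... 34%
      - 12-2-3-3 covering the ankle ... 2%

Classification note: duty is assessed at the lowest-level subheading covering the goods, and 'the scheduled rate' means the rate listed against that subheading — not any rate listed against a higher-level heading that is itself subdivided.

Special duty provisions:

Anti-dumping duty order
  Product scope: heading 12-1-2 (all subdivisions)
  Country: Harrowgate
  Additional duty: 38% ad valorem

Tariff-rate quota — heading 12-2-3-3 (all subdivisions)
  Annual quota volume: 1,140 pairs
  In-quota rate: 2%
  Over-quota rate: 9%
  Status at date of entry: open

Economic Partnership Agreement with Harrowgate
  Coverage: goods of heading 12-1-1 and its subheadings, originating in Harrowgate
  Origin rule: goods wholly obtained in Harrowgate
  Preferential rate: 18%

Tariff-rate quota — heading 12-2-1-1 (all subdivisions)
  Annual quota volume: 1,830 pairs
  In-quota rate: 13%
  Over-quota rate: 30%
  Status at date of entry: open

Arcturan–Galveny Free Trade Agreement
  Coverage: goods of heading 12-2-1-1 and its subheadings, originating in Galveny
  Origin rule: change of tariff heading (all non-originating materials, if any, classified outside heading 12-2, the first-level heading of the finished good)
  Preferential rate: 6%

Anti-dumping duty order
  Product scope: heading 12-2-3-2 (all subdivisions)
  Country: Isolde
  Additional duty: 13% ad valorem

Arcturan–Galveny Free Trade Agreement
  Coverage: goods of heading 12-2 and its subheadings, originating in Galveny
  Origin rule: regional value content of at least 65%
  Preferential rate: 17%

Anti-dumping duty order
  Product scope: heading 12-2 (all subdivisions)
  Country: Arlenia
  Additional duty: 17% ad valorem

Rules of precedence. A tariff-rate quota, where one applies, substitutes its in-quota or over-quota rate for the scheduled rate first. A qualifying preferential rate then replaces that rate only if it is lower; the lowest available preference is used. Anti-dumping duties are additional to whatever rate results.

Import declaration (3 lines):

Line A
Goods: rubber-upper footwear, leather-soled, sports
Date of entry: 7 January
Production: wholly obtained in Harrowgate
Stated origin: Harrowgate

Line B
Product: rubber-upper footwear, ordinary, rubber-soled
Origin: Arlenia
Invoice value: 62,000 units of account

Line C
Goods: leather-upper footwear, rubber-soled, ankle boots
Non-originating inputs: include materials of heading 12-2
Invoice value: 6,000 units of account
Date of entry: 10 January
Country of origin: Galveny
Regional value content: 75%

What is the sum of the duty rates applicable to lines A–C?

85%

Line A: rubber-upper → 12-1; leather-soled → 12-1-2; sports → 12-1-2-2. Scheduled 25%. Harrowgate agreement on 12-1-1: 12-1-2-2 not covered; anti-dumping (Harrowgate, 12-1-2): +38%; total 25% + 38% = 63%. → 63%.
Line B: rubber-upper → 12-1; rubber-soled → 12-1-1; ordinary → 12-1-1-1. Scheduled 9%. No special measure applies. → 9%.
Line C: leather-upper → 12-2; rubber-soled → 12-2-1; ankle boots → 12-2-1-1. Scheduled 21%. quota on 12-2-1-1 open → in-quota 13%; Galveny agreement on 12-2-1-1: CTH not met; Galveny agreement on 12-2: RVC ≥ 65% → 17% available; preference 17% not lower than 13% → no reduction. → 13%.
Sum: 63% + 9% + 13% = 85%.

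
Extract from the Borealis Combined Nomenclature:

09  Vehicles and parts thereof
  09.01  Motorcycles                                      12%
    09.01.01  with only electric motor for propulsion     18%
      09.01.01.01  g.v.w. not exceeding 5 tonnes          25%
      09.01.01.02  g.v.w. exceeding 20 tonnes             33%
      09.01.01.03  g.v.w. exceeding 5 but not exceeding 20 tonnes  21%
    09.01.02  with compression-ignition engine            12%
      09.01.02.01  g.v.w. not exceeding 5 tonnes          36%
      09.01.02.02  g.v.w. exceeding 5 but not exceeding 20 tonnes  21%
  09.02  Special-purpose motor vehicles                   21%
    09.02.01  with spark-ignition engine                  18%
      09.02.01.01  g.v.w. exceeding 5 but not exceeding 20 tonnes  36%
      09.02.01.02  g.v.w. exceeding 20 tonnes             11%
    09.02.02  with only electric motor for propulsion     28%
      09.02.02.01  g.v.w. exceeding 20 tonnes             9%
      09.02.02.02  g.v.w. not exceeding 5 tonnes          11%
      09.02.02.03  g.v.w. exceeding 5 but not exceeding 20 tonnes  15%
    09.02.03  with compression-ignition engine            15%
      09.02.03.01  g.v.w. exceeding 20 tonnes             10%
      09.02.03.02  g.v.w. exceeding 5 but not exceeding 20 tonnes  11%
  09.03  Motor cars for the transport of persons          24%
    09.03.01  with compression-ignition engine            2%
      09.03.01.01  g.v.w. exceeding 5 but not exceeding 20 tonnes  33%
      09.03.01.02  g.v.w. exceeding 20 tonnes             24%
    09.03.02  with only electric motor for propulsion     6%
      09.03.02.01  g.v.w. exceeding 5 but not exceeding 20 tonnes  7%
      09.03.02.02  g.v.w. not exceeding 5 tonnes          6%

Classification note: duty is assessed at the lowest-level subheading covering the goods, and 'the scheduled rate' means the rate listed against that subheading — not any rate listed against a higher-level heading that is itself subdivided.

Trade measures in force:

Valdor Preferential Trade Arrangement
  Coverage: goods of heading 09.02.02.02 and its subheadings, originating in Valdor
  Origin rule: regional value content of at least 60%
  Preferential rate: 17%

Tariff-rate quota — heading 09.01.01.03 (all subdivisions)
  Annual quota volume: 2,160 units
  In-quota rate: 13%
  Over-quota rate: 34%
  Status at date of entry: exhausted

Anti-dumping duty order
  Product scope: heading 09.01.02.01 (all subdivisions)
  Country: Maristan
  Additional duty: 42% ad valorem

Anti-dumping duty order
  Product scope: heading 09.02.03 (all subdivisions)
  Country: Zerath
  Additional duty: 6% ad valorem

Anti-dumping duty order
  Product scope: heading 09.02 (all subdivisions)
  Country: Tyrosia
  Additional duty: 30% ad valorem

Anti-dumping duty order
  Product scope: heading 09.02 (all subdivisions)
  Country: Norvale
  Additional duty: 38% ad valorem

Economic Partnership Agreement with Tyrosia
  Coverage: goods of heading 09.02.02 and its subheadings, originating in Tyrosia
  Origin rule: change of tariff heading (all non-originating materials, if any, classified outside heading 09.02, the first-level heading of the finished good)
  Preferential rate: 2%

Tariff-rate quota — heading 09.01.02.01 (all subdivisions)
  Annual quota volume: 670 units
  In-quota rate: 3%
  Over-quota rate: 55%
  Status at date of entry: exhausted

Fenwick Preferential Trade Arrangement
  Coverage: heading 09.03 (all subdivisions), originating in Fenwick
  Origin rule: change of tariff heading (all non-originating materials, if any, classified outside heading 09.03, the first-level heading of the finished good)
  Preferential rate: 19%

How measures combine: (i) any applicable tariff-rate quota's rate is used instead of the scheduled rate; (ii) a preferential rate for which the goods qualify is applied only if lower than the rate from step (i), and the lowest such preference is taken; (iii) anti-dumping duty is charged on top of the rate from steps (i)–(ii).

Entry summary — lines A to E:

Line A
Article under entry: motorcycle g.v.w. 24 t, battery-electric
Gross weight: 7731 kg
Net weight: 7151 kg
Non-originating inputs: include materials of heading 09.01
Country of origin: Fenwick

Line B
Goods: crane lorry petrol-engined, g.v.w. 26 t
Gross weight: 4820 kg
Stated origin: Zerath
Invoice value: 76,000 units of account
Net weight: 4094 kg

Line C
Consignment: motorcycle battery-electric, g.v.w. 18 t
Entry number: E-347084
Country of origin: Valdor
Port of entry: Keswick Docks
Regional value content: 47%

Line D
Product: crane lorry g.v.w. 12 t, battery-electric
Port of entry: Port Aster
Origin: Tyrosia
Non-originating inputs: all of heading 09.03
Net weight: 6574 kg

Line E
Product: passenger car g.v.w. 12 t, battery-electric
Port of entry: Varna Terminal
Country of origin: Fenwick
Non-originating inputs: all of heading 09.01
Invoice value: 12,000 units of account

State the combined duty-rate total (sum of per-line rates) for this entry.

Line A: motorcycle → 09.01; battery-electric → 09.01.01; g.v.w. 24 t → 09.01.01.02. Scheduled 33%. Fenwick agreement on 09.03: 09.01.01.02 not covered. → 33%.
Line B: crane lorry → 09.02; petrol-engined → 09.02.01; g.v.w. 26 t → 09.02.01.02. Scheduled 11%. No special measure applies. → 11%.
Line C: motorcycle → 09.01; battery-electric → 09.01.01; g.v.w. 18 t → 09.01.01.03. Scheduled 21%. quota on 09.01.01.03 exhausted → over-quota 34%; Valdor agreement on 09.02.02.02: 09.01.01.03 not covered. → 34%.
Line D: crane lorry → 09.02; battery-electric → 09.02.02; g.v.w. 12 t → 09.02.02.03. Scheduled 15%. Tyrosia agreement on 09.02.02: CTH met → 2% available; preferential 2%; anti-dumping (Tyrosia, 09.02): +30%; total 2% + 30% = 32%. → 32%.
Line E: passenger car → 09.03; battery-electric → 09.03.02; g.v.w. 12 t → 09.03.02.01. Scheduled 7%. Fenwick agreement on 09.03: CTH met → 19% available; preference 19% not lower than 7% → no reduction. → 7%.
Sum: 33% + 11% + 34% + 32% + 7% = 117%.

117%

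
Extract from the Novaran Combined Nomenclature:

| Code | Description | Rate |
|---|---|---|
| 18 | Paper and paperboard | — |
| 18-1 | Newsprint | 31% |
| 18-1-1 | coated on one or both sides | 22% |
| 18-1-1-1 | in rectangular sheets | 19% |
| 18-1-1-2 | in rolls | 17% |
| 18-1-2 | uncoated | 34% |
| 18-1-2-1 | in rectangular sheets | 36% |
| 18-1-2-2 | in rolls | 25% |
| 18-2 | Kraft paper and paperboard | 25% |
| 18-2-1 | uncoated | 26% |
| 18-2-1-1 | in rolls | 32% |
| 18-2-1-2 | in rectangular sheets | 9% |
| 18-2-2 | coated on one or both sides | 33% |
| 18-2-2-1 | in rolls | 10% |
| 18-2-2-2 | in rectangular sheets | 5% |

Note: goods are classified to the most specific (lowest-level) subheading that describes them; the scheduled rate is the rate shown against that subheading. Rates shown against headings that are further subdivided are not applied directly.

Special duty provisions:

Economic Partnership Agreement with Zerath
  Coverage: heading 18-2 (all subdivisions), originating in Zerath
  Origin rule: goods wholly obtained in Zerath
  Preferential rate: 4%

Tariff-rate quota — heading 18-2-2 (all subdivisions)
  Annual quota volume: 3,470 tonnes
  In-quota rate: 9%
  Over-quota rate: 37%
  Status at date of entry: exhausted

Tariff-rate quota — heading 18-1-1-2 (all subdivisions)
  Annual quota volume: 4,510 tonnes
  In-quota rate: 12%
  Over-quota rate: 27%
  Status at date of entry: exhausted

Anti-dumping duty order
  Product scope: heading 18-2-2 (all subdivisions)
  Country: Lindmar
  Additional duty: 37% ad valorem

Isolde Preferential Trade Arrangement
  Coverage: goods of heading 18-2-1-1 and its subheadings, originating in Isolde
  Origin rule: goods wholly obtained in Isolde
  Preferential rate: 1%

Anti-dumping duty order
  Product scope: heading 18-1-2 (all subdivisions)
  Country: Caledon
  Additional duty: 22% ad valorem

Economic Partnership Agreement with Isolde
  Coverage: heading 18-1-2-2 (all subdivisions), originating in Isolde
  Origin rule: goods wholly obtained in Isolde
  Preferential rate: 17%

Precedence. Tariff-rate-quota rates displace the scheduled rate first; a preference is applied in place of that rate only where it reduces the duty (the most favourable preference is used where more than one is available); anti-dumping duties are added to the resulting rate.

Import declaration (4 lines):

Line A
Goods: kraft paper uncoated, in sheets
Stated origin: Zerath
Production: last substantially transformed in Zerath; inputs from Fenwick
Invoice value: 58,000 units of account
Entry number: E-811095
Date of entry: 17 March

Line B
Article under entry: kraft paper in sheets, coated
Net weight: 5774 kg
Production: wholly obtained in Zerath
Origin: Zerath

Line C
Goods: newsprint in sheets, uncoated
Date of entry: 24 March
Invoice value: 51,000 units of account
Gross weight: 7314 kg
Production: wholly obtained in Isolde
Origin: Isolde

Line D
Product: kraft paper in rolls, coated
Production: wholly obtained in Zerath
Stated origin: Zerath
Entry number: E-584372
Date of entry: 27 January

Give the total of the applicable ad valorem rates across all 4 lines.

Line A: kraft paper → 18-2; uncoated → 18-2-1; in sheets → 18-2-1-2. Scheduled 9%. Zerath agreement on 18-2: not wholly obtained. → 9%.
Line B: kraft paper → 18-2; coated → 18-2-2; in sheets → 18-2-2-2. Scheduled 5%. quota on 18-2-2 exhausted → over-quota 37%; Zerath agreement on 18-2: wholly obtained → 4% available; preferential 4%. → 4%.
Line C: newsprint → 18-1; uncoated → 18-1-2; in sheets → 18-1-2-1. Scheduled 36%. Isolde agreement on 18-2-1-1: 18-1-2-1 not covered; Isolde agreement on 18-1-2-2: 18-1-2-1 not covered. → 36%.
Line D: kraft paper → 18-2; coated → 18-2-2; in rolls → 18-2-2-1. Scheduled 10%. quota on 18-2-2 exhausted → over-quota 37%; Zerath agreement on 18-2: wholly obtained → 4% available; preferential 4%. → 4%.
Sum: 9% + 4% + 36% + 4% = 53%.

53%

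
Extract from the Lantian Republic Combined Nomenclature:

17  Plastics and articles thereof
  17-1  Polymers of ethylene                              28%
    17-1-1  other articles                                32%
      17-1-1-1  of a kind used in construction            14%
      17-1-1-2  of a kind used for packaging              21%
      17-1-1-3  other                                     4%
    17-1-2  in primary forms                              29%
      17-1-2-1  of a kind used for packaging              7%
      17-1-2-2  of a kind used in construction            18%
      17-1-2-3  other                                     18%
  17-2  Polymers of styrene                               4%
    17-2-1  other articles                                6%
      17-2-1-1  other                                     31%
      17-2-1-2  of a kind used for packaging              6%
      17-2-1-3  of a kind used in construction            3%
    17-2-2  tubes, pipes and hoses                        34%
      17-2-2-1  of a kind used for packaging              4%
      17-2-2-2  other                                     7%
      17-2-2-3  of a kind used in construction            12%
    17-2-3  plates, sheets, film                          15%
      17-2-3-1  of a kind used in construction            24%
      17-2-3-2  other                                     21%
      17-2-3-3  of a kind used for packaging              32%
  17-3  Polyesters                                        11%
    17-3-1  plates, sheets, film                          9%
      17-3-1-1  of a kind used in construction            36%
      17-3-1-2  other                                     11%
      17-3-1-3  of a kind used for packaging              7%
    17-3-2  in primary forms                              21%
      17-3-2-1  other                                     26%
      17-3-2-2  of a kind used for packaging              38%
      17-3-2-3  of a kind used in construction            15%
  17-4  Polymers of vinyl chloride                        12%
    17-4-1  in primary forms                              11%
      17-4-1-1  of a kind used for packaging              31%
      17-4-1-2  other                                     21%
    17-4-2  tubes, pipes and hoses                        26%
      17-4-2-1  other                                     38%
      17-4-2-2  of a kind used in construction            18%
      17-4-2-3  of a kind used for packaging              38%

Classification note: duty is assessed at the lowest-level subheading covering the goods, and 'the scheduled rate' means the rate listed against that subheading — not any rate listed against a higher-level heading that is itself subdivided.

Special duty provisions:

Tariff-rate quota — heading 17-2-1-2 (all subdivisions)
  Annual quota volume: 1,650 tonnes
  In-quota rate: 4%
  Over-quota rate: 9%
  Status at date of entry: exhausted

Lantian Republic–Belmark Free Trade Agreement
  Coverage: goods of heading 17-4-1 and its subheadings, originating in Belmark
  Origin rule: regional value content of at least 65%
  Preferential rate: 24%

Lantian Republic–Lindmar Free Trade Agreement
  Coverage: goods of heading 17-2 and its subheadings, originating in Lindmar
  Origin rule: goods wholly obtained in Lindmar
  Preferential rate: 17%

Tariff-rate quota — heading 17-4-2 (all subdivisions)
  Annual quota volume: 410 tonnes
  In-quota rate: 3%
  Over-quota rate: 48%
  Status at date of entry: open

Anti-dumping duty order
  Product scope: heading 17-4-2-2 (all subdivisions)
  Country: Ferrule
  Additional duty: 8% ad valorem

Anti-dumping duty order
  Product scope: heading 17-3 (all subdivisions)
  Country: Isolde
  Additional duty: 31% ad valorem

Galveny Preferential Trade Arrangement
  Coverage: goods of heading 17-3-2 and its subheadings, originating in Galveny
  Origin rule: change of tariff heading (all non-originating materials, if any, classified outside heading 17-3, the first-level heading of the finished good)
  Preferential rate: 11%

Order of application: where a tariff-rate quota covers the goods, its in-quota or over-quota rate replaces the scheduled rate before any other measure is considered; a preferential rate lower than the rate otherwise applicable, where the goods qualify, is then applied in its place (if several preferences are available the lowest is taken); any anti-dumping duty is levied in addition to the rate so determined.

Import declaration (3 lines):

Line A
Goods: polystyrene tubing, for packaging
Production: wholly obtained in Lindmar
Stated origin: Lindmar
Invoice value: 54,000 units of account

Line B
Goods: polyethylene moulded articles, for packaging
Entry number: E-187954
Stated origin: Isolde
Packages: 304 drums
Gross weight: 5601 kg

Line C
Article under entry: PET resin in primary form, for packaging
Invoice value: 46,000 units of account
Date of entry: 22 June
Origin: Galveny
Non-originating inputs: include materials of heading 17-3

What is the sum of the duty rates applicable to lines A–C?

Line A: polystyrene → 17-2; tubing → 17-2-2; for packaging → 17-2-2-1. Scheduled 4%. Lindmar agreement on 17-2: wholly obtained → 17% available; preference 17% not lower than 4% → no reduction. → 4%.
Line B: polyethylene → 17-1; moulded articles → 17-1-1; for packaging → 17-1-1-2. Scheduled 21%. No special measure applies. → 21%.
Line C: PET → 17-3; resin in primary form → 17-3-2; for packaging → 17-3-2-2. Scheduled 38%. Galveny agreement on 17-3-2: CTH not met. → 38%.
Sum: 4% + 21% + 38% = 63%.

63%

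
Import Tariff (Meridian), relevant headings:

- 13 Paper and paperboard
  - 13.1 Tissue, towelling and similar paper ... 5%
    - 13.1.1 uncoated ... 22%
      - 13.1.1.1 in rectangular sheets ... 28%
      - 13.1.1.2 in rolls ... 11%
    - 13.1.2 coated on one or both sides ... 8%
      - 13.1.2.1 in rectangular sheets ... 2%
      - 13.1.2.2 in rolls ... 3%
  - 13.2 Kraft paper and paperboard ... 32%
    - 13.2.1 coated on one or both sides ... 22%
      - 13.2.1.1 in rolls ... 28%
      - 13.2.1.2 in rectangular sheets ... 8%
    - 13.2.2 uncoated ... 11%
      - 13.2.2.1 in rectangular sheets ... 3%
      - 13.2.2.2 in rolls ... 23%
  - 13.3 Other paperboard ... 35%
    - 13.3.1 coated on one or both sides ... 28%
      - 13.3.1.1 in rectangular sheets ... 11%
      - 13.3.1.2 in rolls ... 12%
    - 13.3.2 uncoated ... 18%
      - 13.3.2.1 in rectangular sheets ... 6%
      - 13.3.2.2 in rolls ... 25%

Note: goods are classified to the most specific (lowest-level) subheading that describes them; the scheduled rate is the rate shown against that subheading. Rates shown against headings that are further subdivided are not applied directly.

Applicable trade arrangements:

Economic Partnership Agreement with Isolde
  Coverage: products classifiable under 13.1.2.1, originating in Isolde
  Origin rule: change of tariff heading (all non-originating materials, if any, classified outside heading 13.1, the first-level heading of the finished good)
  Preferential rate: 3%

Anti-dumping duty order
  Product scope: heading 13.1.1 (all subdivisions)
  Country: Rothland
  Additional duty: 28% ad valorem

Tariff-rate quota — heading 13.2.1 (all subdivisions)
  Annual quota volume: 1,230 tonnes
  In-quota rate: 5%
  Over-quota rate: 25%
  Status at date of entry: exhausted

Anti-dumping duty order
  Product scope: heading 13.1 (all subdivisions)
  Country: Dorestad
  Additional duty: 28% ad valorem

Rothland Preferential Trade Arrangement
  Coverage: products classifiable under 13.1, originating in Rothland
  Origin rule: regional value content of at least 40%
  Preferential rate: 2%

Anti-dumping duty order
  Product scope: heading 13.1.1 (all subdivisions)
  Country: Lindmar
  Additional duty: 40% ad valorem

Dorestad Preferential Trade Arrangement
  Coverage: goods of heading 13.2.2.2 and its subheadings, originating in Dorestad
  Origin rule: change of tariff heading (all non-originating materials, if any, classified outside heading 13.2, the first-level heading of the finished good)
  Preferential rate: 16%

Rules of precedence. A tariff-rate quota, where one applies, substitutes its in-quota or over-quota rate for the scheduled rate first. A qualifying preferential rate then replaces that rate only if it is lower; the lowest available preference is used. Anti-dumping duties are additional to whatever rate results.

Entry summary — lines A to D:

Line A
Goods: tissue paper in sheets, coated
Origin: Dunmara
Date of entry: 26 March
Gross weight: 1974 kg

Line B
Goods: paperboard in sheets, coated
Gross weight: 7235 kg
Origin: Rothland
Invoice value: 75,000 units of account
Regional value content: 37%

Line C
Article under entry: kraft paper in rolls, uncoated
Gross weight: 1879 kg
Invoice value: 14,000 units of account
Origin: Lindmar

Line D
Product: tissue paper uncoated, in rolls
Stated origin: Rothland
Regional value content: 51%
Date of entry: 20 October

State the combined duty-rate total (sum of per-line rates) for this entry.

Line A: tissue paper → 13.1; coated → 13.1.2; in sheets → 13.1.2.1. Scheduled 2%. No special measure applies. → 2%.
Line B: paperboard → 13.3; coated → 13.3.1; in sheets → 13.3.1.1. Scheduled 11%. Rothland agreement on 13.1: 13.3.1.1 not covered. → 11%.
Line C: kraft paper → 13.2; uncoated → 13.2.2; in rolls → 13.2.2.2. Scheduled 23%. No special measure applies. → 23%.
Line D: tissue paper → 13.1; uncoated → 13.1.1; in rolls → 13.1.1.2. Scheduled 11%. Rothland agreement on 13.1: RVC ≥ 40% → 2% available; preferential 2%; anti-dumping (Rothland, 13.1.1): +28%; total 2% + 28% = 30%. → 30%.
Sum: 2% + 11% + 23% + 30% = 66%.

66%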